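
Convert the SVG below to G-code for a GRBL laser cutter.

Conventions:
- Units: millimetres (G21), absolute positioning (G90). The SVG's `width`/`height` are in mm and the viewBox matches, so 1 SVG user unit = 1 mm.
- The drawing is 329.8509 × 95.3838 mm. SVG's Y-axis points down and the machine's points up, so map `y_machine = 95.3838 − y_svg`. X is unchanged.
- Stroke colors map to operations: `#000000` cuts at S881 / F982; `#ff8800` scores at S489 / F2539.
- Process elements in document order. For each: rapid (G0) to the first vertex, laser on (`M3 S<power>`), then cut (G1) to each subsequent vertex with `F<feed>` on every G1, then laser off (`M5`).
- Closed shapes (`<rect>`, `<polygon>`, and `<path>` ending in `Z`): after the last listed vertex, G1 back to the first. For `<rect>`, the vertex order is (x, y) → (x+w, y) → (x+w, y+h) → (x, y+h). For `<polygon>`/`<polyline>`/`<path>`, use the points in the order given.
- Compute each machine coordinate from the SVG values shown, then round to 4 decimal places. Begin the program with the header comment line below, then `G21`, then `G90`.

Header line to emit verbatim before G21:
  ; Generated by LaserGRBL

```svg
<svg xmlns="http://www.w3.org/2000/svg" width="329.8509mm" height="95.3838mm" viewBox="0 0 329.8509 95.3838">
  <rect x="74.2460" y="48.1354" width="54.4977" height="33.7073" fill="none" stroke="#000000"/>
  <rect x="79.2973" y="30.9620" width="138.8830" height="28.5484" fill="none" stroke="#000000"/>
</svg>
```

1 u = 1 mm; y_m = 95.3838 − y.

[1] `<rect>` rectangle, #000000→cut S881 F982: (74.2460,47.2484) → (128.7437,47.2484) → (128.7437,13.5411) → (74.2460,13.5411) → (74.2460,47.2484) (closed)

[2] `<rect>` rectangle, #000000→cut S881 F982: (79.2973,64.4218) → (218.1803,64.4218) → (218.1803,35.8734) → (79.2973,35.8734) → (79.2973,64.4218) (closed)

; Generated by LaserGRBL
G21
G90
G0 X74.2460 Y47.2484
M3 S881
G1 X128.7437 Y47.2484 F982
G1 X128.7437 Y13.5411 F982
G1 X74.2460 Y13.5411 F982
G1 X74.2460 Y47.2484 F982
M5
G0 X79.2973 Y64.4218
M3 S881
G1 X218.1803 Y64.4218 F982
G1 X218.1803 Y35.8734 F982
G1 X79.2973 Y35.8734 F982
G1 X79.2973 Y64.4218 F982
M5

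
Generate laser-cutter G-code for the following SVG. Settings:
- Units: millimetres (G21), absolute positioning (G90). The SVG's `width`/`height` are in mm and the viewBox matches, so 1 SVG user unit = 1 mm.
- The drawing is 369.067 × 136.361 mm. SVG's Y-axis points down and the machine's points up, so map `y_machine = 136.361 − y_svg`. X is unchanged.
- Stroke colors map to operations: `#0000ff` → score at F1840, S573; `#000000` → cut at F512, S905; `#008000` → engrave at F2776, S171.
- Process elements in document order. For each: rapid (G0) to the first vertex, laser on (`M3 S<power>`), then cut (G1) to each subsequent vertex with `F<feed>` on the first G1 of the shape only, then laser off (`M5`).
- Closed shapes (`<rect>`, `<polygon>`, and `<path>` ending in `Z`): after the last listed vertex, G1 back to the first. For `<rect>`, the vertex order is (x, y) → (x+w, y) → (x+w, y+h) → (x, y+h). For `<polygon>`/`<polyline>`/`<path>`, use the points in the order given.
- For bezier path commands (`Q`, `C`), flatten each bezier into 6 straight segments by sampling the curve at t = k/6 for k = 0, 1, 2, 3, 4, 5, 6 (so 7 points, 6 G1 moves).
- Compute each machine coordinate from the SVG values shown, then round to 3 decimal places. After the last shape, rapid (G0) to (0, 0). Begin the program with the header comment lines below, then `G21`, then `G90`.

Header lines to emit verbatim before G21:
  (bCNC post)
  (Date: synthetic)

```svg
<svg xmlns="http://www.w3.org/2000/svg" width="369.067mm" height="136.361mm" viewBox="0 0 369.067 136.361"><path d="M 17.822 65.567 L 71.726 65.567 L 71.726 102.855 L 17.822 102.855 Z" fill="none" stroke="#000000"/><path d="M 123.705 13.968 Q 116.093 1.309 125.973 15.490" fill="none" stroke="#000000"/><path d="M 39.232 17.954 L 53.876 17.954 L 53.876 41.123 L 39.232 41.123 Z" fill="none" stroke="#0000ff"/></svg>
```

(bCNC post)
(Date: synthetic)
G21
G90
G0 X17.822 Y70.794
M3 S905
G1 X71.726 Y70.794 F512
G1 X71.726 Y33.506
G1 X17.822 Y33.506
G1 X17.822 Y70.794
M5
G0 X123.705 Y122.393
M3 S905
G1 X121.654 Y125.867 F512
G1 X120.574 Y127.850
G1 X120.466 Y128.342
G1 X121.330 Y127.343
G1 X123.166 Y124.852
G1 X125.973 Y120.871
M5
G0 X39.232 Y118.407
M3 S573
G1 X53.876 Y118.407 F1840
G1 X53.876 Y95.238
G1 X39.232 Y95.238
G1 X39.232 Y118.407
M5
G0 X0.000 Y0.000

viewBox `0 0 369.067 136.361` with mm width/height → 1 unit = 1 mm. Flip: y_m = 136.361 − y_svg.

**Shape 1** — `<path>` rectangle, stroke `#000000` → cut (S905, F512). Machine vertices: (17.822,70.794) → (71.726,70.794) → (71.726,33.506) → (17.822,33.506) → (17.822,70.794). Closed: final G1 returns to the first vertex.

**Shape 2** — `<path>` quadratic bezier, stroke `#000000` → cut (S905, F512). Control points (SVG): P0=(123.705,13.968), P1=(116.093,1.309), P2=(125.973,15.490); sampled at t=k/6. Machine vertices: (123.705,122.393) → (121.654,125.867) → (120.574,127.850) → (120.466,128.342) → (121.330,127.343) → (123.166,124.852) → (125.973,120.871). Open path.

**Shape 3** — `<path>` rectangle, stroke `#0000ff` → score (S573, F1840). Machine vertices: (39.232,118.407) → (53.876,118.407) → (53.876,95.238) → (39.232,95.238) → (39.232,118.407). Closed: final G1 returns to the first vertex.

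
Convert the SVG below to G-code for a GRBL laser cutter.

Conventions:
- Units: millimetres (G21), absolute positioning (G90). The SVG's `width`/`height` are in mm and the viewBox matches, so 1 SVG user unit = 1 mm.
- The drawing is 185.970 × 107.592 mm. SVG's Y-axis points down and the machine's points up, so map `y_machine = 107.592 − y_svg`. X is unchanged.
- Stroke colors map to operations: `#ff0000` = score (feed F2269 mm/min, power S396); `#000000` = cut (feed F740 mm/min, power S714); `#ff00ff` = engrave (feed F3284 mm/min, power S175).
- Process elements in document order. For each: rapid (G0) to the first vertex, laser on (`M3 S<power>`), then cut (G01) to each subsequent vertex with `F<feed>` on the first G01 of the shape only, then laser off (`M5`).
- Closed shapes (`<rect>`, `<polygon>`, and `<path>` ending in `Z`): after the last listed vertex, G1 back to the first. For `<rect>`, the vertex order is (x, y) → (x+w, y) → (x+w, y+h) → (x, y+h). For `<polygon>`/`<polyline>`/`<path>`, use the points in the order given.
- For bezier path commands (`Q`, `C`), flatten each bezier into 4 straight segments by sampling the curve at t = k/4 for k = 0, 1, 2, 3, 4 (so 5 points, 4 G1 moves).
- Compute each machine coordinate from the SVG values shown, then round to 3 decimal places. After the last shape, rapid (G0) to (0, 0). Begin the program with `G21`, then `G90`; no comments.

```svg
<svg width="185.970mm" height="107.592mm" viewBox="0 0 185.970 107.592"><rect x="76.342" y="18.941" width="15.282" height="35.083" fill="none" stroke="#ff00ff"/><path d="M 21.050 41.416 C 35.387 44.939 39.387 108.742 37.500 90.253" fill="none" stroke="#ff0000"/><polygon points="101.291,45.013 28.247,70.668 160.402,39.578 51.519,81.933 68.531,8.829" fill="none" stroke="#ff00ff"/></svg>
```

Since the viewBox matches the mm dimensions, user units are millimetres directly. The only transform is the Y-flip y_m = 107.592 − y_svg.

Shape 1 is a rectangle drawn with `<rect>`. Its stroke #ff00ff means engrave at S175, F3284. After flipping Y the toolpath is (76.342,88.651) → (91.624,88.651) → (91.624,53.568) → (76.342,53.568) → (76.342,88.651), returning to the start.

Shape 2 is a cubic bezier drawn with `<path>`. Its stroke #ff0000 means score at S396, F2269. After flipping Y the toolpath is (21.050,66.176) → (29.934,54.459) → (35.359,33.503) → (37.742,16.674) → (37.500,17.339).

Shape 3 is a closed polygon drawn with `<polygon>`. Its stroke #ff00ff means engrave at S175, F3284. After flipping Y the toolpath is (101.291,62.579) → (28.247,36.924) → (160.402,68.014) → (51.519,25.659) → (68.531,98.763) → (101.291,62.579), returning to the start.

G21
G90
G0 X76.342 Y88.651
M3 S175
G01 X91.624 Y88.651 F3284
G01 X91.624 Y53.568
G01 X76.342 Y53.568
G01 X76.342 Y88.651
M5
G0 X21.050 Y66.176
M3 S396
G01 X29.934 Y54.459 F2269
G01 X35.359 Y33.503
G01 X37.742 Y16.674
G01 X37.500 Y17.339
M5
G0 X101.291 Y62.579
M3 S175
G01 X28.247 Y36.924 F3284
G01 X160.402 Y68.014
G01 X51.519 Y25.659
G01 X68.531 Y98.763
G01 X101.291 Y62.579
M5
G0 X0.000 Y0.000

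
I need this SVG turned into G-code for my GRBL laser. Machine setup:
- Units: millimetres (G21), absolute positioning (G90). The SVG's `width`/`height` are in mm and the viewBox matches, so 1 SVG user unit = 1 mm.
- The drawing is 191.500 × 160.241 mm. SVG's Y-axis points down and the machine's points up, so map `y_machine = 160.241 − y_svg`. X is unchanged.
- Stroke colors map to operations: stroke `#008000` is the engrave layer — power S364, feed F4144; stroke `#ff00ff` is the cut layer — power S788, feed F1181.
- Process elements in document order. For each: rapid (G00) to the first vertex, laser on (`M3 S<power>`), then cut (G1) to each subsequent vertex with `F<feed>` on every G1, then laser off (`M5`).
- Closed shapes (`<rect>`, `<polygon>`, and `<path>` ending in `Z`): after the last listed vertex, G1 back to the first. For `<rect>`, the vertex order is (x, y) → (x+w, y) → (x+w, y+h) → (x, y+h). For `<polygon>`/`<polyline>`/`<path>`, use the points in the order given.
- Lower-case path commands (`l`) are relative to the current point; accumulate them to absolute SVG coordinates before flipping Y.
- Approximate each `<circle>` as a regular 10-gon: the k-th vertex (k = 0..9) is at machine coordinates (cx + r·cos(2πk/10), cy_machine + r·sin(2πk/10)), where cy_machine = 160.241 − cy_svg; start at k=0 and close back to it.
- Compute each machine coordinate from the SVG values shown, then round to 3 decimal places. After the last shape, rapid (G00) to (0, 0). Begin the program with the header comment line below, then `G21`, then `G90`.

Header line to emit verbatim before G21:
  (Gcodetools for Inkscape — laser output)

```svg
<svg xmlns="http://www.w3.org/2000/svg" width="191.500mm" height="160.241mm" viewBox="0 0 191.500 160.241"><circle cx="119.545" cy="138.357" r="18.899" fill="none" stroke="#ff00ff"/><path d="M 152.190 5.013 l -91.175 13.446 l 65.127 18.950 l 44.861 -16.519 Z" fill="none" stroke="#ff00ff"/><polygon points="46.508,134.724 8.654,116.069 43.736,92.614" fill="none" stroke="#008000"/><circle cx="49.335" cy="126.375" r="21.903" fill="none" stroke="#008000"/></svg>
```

viewBox `0 0 191.500 160.241` with mm width/height → 1 unit = 1 mm. Flip: y_m = 160.241 − y_svg.

**Shape 1** — `<circle>` circle, stroke `#ff00ff` → cut (S788, F1181). Machine vertices: (138.444,21.884) → (134.835,32.993) → (125.385,39.858) → (113.705,39.858) → (104.255,32.993) → (100.646,21.884) → (104.255,10.775) → (113.705,3.910) → (125.385,3.910) → (134.835,10.775) → (138.444,21.884). Closed: final G1 returns to the first vertex.

**Shape 2** — `<path>` closed polygon, stroke `#ff00ff` → cut (S788, F1181). Machine vertices: (152.190,155.228) → (61.015,141.782) → (126.142,122.832) → (171.003,139.351) → (152.190,155.228). Closed: final G1 returns to the first vertex.

**Shape 3** — `<polygon>` regular polygon, stroke `#008000` → engrave (S364, F4144). Machine vertices: (46.508,25.517) → (8.654,44.172) → (43.736,67.627) → (46.508,25.517). Closed: final G1 returns to the first vertex.

**Shape 4** — `<circle>` circle, stroke `#008000` → engrave (S364, F4144). Machine vertices: (71.238,33.866) → (67.055,46.740) → (56.103,54.697) → (42.567,54.697) → (31.615,46.740) → (27.432,33.866) → (31.615,20.992) → (42.567,13.035) → (56.103,13.035) → (67.055,20.992) → (71.238,33.866). Closed: final G1 returns to the first vertex.

(Gcodetools for Inkscape — laser output)
G21
G90
G00 X138.444 Y21.884
M3 S788
G1 X134.835 Y32.993 F1181
G1 X125.385 Y39.858 F1181
G1 X113.705 Y39.858 F1181
G1 X104.255 Y32.993 F1181
G1 X100.646 Y21.884 F1181
G1 X104.255 Y10.775 F1181
G1 X113.705 Y3.910 F1181
G1 X125.385 Y3.910 F1181
G1 X134.835 Y10.775 F1181
G1 X138.444 Y21.884 F1181
M5
G00 X152.190 Y155.228
M3 S788
G1 X61.015 Y141.782 F1181
G1 X126.142 Y122.832 F1181
G1 X171.003 Y139.351 F1181
G1 X152.190 Y155.228 F1181
M5
G00 X46.508 Y25.517
M3 S364
G1 X8.654 Y44.172 F4144
G1 X43.736 Y67.627 F4144
G1 X46.508 Y25.517 F4144
M5
G00 X71.238 Y33.866
M3 S364
G1 X67.055 Y46.740 F4144
G1 X56.103 Y54.697 F4144
G1 X42.567 Y54.697 F4144
G1 X31.615 Y46.740 F4144
G1 X27.432 Y33.866 F4144
G1 X31.615 Y20.992 F4144
G1 X42.567 Y13.035 F4144
G1 X56.103 Y13.035 F4144
G1 X67.055 Y20.992 F4144
G1 X71.238 Y33.866 F4144
M5
G00 X0.000 Y0.000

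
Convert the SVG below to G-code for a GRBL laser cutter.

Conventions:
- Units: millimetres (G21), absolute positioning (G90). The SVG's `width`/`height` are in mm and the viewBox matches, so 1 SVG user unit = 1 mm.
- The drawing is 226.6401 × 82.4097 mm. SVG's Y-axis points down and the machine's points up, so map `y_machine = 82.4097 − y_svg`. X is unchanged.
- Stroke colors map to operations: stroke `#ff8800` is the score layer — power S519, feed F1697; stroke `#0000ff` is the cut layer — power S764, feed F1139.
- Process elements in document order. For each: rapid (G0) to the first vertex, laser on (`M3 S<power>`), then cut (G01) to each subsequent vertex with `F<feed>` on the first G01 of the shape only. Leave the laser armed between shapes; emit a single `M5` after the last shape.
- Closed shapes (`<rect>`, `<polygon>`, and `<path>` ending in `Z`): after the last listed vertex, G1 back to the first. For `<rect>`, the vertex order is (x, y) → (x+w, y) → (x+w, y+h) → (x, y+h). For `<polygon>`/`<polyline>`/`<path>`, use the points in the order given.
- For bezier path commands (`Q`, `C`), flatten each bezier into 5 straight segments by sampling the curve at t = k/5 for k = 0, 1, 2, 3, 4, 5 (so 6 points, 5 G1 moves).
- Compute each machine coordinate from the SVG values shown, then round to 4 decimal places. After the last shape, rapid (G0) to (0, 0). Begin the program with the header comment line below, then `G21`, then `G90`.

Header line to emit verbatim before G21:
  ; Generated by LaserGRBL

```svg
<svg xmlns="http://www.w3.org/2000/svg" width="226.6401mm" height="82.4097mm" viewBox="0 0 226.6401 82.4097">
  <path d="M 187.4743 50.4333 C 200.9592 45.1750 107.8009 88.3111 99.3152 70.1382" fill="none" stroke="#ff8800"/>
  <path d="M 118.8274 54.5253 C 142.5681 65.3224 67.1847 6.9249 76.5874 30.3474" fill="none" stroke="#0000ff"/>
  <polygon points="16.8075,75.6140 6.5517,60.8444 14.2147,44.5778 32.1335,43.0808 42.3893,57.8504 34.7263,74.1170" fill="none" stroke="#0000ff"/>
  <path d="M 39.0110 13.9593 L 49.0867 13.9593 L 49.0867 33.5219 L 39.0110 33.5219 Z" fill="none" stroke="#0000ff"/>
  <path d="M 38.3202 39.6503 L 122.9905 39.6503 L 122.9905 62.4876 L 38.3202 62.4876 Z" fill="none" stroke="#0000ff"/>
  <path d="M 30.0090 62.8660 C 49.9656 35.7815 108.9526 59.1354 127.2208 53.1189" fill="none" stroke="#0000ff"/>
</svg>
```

; Generated by LaserGRBL
G21
G90
G0 X187.4743 Y31.9764
M3 S519
G01 X184.2986 Y30.2017 F1697
G01 X164.7117 Y22.0781
G01 X137.8967 Y12.8713
G01 X113.0368 Y7.8472
G01 X99.3152 Y12.2715
G0 X118.8274 Y27.8844
M3 S764
G01 X122.6482 Y28.5014 F1139
G01 X111.5069 Y38.4764
G01 X94.2312 Y50.5606
G01 X79.6488 Y57.5055
G01 X76.5874 Y52.0623
G0 X16.8075 Y6.7957
M3 S764
G01 X6.5517 Y21.5653 F1139
G01 X14.2147 Y37.8319
G01 X32.1335 Y39.3289
G01 X42.3893 Y24.5593
G01 X34.7263 Y8.2927
G01 X16.8075 Y6.7957
G0 X39.0110 Y68.4504
M3 S764
G01 X49.0867 Y68.4504 F1139
G01 X49.0867 Y48.8878
G01 X39.0110 Y48.8878
G01 X39.0110 Y68.4504
G0 X38.3202 Y42.7594
M3 S764
G01 X122.9905 Y42.7594 F1139
G01 X122.9905 Y19.9221
G01 X38.3202 Y19.9221
G01 X38.3202 Y42.7594
G0 X30.0090 Y19.5437
M3 S764
G01 X46.0286 Y30.3803 F1139
G01 X67.5876 Y32.9424
G01 X90.8579 Y31.0610
G01 X112.0116 Y28.5669
G01 X127.2208 Y29.2908
M5
G0 X0.0000 Y0.0000

1 u = 1 mm; y_m = 82.4097 − y.

[1] `<path>` cubic bezier, #ff8800→score S519 F1697: (187.4743,31.9764) → (184.2986,30.2017) → (164.7117,22.0781) → (137.8967,12.8713) → (113.0368,7.8472) → (99.3152,12.2715)

[2] `<path>` cubic bezier, #0000ff→cut S764 F1139: (118.8274,27.8844) → (122.6482,28.5014) → (111.5069,38.4764) → (94.2312,50.5606) → (79.6488,57.5055) → (76.5874,52.0623)

[3] `<polygon>` regular polygon, #0000ff→cut S764 F1139: (16.8075,6.7957) → (6.5517,21.5653) → (14.2147,37.8319) → (32.1335,39.3289) → (42.3893,24.5593) → (34.7263,8.2927) → (16.8075,6.7957) (closed)

[4] `<path>` rectangle, #0000ff→cut S764 F1139: (39.0110,68.4504) → (49.0867,68.4504) → (49.0867,48.8878) → (39.0110,48.8878) → (39.0110,68.4504) (closed)

[5] `<path>` rectangle, #0000ff→cut S764 F1139: (38.3202,42.7594) → (122.9905,42.7594) → (122.9905,19.9221) → (38.3202,19.9221) → (38.3202,42.7594) (closed)

[6] `<path>` cubic bezier, #0000ff→cut S764 F1139: (30.0090,19.5437) → (46.0286,30.3803) → (67.5876,32.9424) → (90.8579,31.0610) → (112.0116,28.5669) → (127.2208,29.2908)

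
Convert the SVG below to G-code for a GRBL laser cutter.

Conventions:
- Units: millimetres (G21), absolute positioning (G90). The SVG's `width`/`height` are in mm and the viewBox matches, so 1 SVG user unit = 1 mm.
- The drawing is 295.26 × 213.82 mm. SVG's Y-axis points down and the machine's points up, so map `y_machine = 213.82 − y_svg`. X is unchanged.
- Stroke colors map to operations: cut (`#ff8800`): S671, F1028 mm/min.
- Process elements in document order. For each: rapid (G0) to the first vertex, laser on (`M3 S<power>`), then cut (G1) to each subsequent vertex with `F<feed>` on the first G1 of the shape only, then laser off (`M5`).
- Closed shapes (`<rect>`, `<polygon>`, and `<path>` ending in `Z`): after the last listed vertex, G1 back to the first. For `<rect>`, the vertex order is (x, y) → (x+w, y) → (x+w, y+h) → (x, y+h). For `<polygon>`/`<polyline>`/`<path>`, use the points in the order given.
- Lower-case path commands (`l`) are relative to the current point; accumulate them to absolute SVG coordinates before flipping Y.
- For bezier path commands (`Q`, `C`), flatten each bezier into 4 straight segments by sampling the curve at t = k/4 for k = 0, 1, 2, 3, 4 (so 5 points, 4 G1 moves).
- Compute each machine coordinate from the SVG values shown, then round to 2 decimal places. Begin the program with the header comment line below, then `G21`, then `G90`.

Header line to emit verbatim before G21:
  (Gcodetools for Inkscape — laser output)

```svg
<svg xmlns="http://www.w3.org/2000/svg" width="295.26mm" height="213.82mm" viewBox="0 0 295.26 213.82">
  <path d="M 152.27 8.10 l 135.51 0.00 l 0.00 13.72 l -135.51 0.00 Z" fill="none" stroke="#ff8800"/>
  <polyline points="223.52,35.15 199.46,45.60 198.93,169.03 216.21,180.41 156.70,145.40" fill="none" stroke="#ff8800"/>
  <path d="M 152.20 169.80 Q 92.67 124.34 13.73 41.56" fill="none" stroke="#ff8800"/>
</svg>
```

1 u = 1 mm; y_m = 213.82 − y.

[1] `<path>` rectangle, #ff8800→cut S671 F1028: (152.27,205.72) → (287.78,205.72) → (287.78,192.00) → (152.27,192.00) → (152.27,205.72) (closed)

[2] `<polyline>` open polyline, #ff8800→cut S671 F1028: (223.52,178.67) → (199.46,168.22) → (198.93,44.79) → (216.21,33.41) → (156.70,68.42)

[3] `<path>` quadratic bezier, #ff8800→cut S671 F1028: (152.20,44.02) → (121.22,69.08) → (87.82,98.81) → (51.99,133.20) → (13.73,172.26)

(Gcodetools for Inkscape — laser output)
G21
G90
G0 X152.27 Y205.72
M3 S671
G1 X287.78 Y205.72 F1028
G1 X287.78 Y192.00
G1 X152.27 Y192.00
G1 X152.27 Y205.72
M5
G0 X223.52 Y178.67
M3 S671
G1 X199.46 Y168.22 F1028
G1 X198.93 Y44.79
G1 X216.21 Y33.41
G1 X156.70 Y68.42
M5
G0 X152.20 Y44.02
M3 S671
G1 X121.22 Y69.08 F1028
G1 X87.82 Y98.81
G1 X51.99 Y133.20
G1 X13.73 Y172.26
M5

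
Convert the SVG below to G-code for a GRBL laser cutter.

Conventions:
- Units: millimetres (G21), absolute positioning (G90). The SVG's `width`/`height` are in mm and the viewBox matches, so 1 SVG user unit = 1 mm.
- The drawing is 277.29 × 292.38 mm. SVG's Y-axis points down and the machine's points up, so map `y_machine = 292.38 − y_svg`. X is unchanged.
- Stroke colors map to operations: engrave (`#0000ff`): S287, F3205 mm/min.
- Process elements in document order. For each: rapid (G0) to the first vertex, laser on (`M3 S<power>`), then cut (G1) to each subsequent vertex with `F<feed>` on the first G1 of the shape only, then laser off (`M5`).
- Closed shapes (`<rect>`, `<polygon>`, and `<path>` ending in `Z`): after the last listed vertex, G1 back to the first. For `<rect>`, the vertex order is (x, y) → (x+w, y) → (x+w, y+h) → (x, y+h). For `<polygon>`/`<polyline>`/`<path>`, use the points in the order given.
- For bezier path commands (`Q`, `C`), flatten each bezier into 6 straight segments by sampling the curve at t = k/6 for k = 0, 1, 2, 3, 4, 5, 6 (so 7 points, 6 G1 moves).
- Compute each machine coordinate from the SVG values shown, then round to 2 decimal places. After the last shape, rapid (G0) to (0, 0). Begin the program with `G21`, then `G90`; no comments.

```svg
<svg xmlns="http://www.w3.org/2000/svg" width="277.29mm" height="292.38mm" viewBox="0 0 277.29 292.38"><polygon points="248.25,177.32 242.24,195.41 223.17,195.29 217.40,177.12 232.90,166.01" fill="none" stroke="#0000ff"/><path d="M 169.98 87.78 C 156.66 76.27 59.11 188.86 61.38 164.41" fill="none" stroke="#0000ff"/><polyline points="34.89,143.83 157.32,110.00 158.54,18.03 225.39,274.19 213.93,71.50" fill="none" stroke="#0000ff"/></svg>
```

G21
G90
G0 X248.25 Y115.06
M3 S287
G1 X242.24 Y96.97 F3205
G1 X223.17 Y97.09
G1 X217.40 Y115.26
G1 X232.90 Y126.37
G1 X248.25 Y115.06
M5
G0 X169.98 Y204.60
M3 S287
G1 X157.15 Y201.22 F3205
G1 X135.40 Y184.42
G1 X109.83 Y161.43
G1 X85.57 Y139.53
G1 X67.71 Y125.96
G1 X61.38 Y127.97
M5
G0 X34.89 Y148.55
M3 S287
G1 X157.32 Y182.38 F3205
G1 X158.54 Y274.35
G1 X225.39 Y18.19
G1 X213.93 Y220.88
M5
G0 X0.00 Y0.00

1 u = 1 mm; y_m = 292.38 − y.

[1] `<polygon>` regular polygon, #0000ff→engrave S287 F3205: (248.25,115.06) → (242.24,96.97) → (223.17,97.09) → (217.40,115.26) → (232.90,126.37) → (248.25,115.06) (closed)

[2] `<path>` cubic bezier, #0000ff→engrave S287 F3205: (169.98,204.60) → (157.15,201.22) → (135.40,184.42) → (109.83,161.43) → (85.57,139.53) → (67.71,125.96) → (61.38,127.97)

[3] `<polyline>` open polyline, #0000ff→engrave S287 F3205: (34.89,148.55) → (157.32,182.38) → (158.54,274.35) → (225.39,18.19) → (213.93,220.88)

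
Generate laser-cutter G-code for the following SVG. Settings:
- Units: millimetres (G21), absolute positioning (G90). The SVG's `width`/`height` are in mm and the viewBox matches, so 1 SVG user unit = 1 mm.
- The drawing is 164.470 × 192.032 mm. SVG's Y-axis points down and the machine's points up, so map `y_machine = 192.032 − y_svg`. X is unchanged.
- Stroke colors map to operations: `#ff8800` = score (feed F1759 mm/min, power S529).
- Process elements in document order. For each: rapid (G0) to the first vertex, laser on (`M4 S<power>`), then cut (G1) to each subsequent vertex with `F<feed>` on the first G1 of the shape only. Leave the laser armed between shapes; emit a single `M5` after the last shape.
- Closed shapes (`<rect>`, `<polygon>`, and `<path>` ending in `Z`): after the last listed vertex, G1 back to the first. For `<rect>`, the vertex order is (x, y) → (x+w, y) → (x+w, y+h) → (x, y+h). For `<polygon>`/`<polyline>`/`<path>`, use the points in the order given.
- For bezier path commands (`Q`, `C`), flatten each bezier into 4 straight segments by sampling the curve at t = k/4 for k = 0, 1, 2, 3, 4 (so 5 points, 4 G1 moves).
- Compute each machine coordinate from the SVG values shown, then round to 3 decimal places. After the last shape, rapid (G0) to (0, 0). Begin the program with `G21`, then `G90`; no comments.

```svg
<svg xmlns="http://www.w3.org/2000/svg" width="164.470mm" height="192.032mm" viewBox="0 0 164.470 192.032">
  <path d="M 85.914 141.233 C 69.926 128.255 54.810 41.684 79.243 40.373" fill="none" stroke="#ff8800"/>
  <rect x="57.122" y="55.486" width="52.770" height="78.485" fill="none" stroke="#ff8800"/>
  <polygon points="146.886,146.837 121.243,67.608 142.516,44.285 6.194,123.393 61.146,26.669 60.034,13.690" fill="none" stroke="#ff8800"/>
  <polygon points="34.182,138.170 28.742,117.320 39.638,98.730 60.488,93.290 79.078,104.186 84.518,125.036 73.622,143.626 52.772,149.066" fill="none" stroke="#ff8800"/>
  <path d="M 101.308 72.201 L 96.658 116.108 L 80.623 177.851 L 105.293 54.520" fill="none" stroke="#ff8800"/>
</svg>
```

1 u = 1 mm; y_m = 192.032 − y.

[1] `<path>` cubic bezier, #ff8800→score S529 F1759: (85.914,50.799) → (74.691,71.849) → (67.421,105.604) → (67.729,137.172) → (79.243,151.659)

[2] `<rect>` rectangle, #ff8800→score S529 F1759: (57.122,136.546) → (109.892,136.546) → (109.892,58.061) → (57.122,58.061) → (57.122,136.546) (closed)

[3] `<polygon>` closed polygon, #ff8800→score S529 F1759: (146.886,45.195) → (121.243,124.424) → (142.516,147.747) → (6.194,68.639) → (61.146,165.363) → (60.034,178.342) → (146.886,45.195) (closed)

[4] `<polygon>` regular polygon, #ff8800→score S529 F1759: (34.182,53.862) → (28.742,74.712) → (39.638,93.302) → (60.488,98.742) → (79.078,87.846) → (84.518,66.996) → (73.622,48.406) → (52.772,42.966) → (34.182,53.862) (closed)

[5] `<path>` open polyline, #ff8800→score S529 F1759: (101.308,119.831) → (96.658,75.924) → (80.623,14.181) → (105.293,137.512)

G21
G90
G0 X85.914 Y50.799
M4 S529
G1 X74.691 Y71.849 F1759
G1 X67.421 Y105.604
G1 X67.729 Y137.172
G1 X79.243 Y151.659
G0 X57.122 Y136.546
M4 S529
G1 X109.892 Y136.546 F1759
G1 X109.892 Y58.061
G1 X57.122 Y58.061
G1 X57.122 Y136.546
G0 X146.886 Y45.195
M4 S529
G1 X121.243 Y124.424 F1759
G1 X142.516 Y147.747
G1 X6.194 Y68.639
G1 X61.146 Y165.363
G1 X60.034 Y178.342
G1 X146.886 Y45.195
G0 X34.182 Y53.862
M4 S529
G1 X28.742 Y74.712 F1759
G1 X39.638 Y93.302
G1 X60.488 Y98.742
G1 X79.078 Y87.846
G1 X84.518 Y66.996
G1 X73.622 Y48.406
G1 X52.772 Y42.966
G1 X34.182 Y53.862
G0 X101.308 Y119.831
M4 S529
G1 X96.658 Y75.924 F1759
G1 X80.623 Y14.181
G1 X105.293 Y137.512
M5
G0 X0.000 Y0.000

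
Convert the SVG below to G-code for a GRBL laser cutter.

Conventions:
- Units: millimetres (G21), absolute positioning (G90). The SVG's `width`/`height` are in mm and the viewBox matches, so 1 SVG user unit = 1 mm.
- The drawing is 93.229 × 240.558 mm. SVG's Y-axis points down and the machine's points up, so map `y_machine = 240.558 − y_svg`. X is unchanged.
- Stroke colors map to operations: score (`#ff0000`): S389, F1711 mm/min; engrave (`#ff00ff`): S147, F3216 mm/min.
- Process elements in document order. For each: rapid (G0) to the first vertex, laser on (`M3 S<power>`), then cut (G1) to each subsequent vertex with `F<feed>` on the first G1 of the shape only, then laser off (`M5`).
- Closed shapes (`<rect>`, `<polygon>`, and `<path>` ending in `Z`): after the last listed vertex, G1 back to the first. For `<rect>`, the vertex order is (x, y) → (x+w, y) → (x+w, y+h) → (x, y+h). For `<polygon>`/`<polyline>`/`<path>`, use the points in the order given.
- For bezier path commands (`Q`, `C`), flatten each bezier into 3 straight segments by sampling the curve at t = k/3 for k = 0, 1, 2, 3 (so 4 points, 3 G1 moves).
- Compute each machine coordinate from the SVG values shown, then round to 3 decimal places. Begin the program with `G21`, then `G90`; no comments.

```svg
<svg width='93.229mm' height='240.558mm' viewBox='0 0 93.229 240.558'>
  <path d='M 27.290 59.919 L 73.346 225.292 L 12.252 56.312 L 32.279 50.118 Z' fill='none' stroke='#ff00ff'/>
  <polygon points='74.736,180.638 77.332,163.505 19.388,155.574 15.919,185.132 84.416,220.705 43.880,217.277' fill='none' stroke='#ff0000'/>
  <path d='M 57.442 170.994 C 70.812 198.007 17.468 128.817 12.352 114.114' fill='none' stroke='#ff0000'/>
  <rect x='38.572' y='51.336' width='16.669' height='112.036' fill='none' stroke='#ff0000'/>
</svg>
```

G21
G90
G0 X27.290 Y180.639
M3 S147
G1 X73.346 Y15.266 F3216
G1 X12.252 Y184.246
G1 X32.279 Y190.440
G1 X27.290 Y180.639
M5
G0 X74.736 Y59.920
M3 S389
G1 X77.332 Y77.053 F1711
G1 X19.388 Y84.984
G1 X15.919 Y55.426
G1 X84.416 Y19.853
G1 X43.880 Y23.281
G1 X74.736 Y59.920
M5
G0 X57.442 Y69.564
M3 S389
G1 X52.831 Y69.038 F1711
G1 X29.287 Y99.160
G1 X12.352 Y126.444
M5
G0 X38.572 Y189.222
M3 S389
G1 X55.241 Y189.222 F1711
G1 X55.241 Y77.186
G1 X38.572 Y77.186
G1 X38.572 Y189.222
M5

1 u = 1 mm; y_m = 240.558 − y.

[1] `<path>` closed polygon, #ff00ff→engrave S147 F3216: (27.290,180.639) → (73.346,15.266) → (12.252,184.246) → (32.279,190.440) → (27.290,180.639) (closed)

[2] `<polygon>` closed polygon, #ff0000→score S389 F1711: (74.736,59.920) → (77.332,77.053) → (19.388,84.984) → (15.919,55.426) → (84.416,19.853) → (43.880,23.281) → (74.736,59.920) (closed)

[3] `<path>` cubic bezier, #ff0000→score S389 F1711: (57.442,69.564) → (52.831,69.038) → (29.287,99.160) → (12.352,126.444)

[4] `<rect>` rectangle, #ff0000→score S389 F1711: (38.572,189.222) → (55.241,189.222) → (55.241,77.186) → (38.572,77.186) → (38.572,189.222) (closed)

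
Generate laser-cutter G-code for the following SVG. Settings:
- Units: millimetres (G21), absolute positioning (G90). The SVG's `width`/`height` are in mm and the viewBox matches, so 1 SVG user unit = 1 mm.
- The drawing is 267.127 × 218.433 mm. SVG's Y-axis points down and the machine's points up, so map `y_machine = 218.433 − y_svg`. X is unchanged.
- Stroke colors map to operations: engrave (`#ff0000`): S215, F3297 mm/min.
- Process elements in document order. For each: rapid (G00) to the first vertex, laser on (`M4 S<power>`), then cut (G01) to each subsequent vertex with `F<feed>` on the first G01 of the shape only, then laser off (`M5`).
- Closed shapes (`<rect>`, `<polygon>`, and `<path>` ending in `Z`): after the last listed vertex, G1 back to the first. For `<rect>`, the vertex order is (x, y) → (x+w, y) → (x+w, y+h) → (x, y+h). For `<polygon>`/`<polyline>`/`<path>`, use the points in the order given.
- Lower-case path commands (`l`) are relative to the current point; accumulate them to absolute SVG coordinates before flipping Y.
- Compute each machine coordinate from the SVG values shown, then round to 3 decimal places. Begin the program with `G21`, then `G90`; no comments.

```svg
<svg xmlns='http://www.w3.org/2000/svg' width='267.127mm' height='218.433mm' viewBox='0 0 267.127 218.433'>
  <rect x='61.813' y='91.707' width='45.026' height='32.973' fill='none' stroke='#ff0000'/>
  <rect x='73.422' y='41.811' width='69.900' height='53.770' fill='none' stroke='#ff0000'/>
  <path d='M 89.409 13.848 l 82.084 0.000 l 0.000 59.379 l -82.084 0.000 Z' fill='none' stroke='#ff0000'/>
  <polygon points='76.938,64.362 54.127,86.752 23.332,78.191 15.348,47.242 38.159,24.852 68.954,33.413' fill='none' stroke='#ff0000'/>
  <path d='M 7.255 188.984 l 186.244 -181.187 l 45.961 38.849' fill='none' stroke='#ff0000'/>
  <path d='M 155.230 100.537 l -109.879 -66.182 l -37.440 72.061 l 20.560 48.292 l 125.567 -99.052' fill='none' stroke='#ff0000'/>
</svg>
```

G21
G90
G00 X61.813 Y126.726
M4 S215
G01 X106.839 Y126.726 F3297
G01 X106.839 Y93.753
G01 X61.813 Y93.753
G01 X61.813 Y126.726
M5
G00 X73.422 Y176.622
M4 S215
G01 X143.322 Y176.622 F3297
G01 X143.322 Y122.852
G01 X73.422 Y122.852
G01 X73.422 Y176.622
M5
G00 X89.409 Y204.585
M4 S215
G01 X171.493 Y204.585 F3297
G01 X171.493 Y145.206
G01 X89.409 Y145.206
G01 X89.409 Y204.585
M5
G00 X76.938 Y154.071
M4 S215
G01 X54.127 Y131.681 F3297
G01 X23.332 Y140.242
G01 X15.348 Y171.191
G01 X38.159 Y193.581
G01 X68.954 Y185.020
G01 X76.938 Y154.071
M5
G00 X7.255 Y29.449
M4 S215
G01 X193.499 Y210.636 F3297
G01 X239.460 Y171.787
M5
G00 X155.230 Y117.896
M4 S215
G01 X45.351 Y184.078 F3297
G01 X7.911 Y112.017
G01 X28.471 Y63.725
G01 X154.038 Y162.777
M5

Since the viewBox matches the mm dimensions, user units are millimetres directly. The only transform is the Y-flip y_m = 218.433 − y_svg.

Shape 1 is a rectangle drawn with `<rect>`. Its stroke #ff0000 means engrave at S215, F3297. After flipping Y the toolpath is (61.813,126.726) → (106.839,126.726) → (106.839,93.753) → (61.813,93.753) → (61.813,126.726), returning to the start.

Shape 2 is a rectangle drawn with `<rect>`. Its stroke #ff0000 means engrave at S215, F3297. After flipping Y the toolpath is (73.422,176.622) → (143.322,176.622) → (143.322,122.852) → (73.422,122.852) → (73.422,176.622), returning to the start.

Shape 3 is a rectangle drawn with `<path>`. Its stroke #ff0000 means engrave at S215, F3297. After flipping Y the toolpath is (89.409,204.585) → (171.493,204.585) → (171.493,145.206) → (89.409,145.206) → (89.409,204.585), returning to the start.

Shape 4 is a regular polygon drawn with `<polygon>`. Its stroke #ff0000 means engrave at S215, F3297. After flipping Y the toolpath is (76.938,154.071) → (54.127,131.681) → (23.332,140.242) → (15.348,171.191) → (38.159,193.581) → (68.954,185.020) → (76.938,154.071), returning to the start.

Shape 5 is a open polyline drawn with `<path>`. Its stroke #ff0000 means engrave at S215, F3297. After flipping Y the toolpath is (7.255,29.449) → (193.499,210.636) → (239.460,171.787).

Shape 6 is a open polyline drawn with `<path>`. Its stroke #ff0000 means engrave at S215, F3297. After flipping Y the toolpath is (155.230,117.896) → (45.351,184.078) → (7.911,112.017) → (28.471,63.725) → (154.038,162.777).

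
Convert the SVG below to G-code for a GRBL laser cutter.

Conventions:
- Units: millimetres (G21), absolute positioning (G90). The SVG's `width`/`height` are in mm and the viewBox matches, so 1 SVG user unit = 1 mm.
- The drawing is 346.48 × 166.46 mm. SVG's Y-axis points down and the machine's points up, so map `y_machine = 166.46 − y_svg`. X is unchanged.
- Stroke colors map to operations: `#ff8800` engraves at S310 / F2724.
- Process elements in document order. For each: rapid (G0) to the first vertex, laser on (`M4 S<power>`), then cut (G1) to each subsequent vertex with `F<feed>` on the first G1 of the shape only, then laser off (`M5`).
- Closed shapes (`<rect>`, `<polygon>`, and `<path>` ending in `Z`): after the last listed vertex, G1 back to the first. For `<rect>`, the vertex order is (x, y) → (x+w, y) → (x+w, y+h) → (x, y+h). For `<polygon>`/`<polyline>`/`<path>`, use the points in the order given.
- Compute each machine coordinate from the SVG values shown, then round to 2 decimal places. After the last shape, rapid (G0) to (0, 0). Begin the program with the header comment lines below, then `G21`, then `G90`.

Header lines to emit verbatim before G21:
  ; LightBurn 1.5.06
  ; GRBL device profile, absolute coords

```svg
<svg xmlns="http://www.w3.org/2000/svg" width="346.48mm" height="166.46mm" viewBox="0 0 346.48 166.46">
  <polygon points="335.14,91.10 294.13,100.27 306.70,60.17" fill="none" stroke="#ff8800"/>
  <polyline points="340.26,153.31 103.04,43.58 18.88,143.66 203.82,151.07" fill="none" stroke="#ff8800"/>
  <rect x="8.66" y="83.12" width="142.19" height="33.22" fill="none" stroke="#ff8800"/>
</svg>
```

Since the viewBox matches the mm dimensions, user units are millimetres directly. The only transform is the Y-flip y_m = 166.46 − y_svg.

Shape 1 is a regular polygon drawn with `<polygon>`. Its stroke #ff8800 means engrave at S310, F2724. After flipping Y the toolpath is (335.14,75.36) → (294.13,66.19) → (306.70,106.29) → (335.14,75.36), returning to the start.

Shape 2 is a open polyline drawn with `<polyline>`. Its stroke #ff8800 means engrave at S310, F2724. After flipping Y the toolpath is (340.26,13.15) → (103.04,122.88) → (18.88,22.80) → (203.82,15.39).

Shape 3 is a rectangle drawn with `<rect>`. Its stroke #ff8800 means engrave at S310, F2724. After flipping Y the toolpath is (8.66,83.34) → (150.85,83.34) → (150.85,50.12) → (8.66,50.12) → (8.66,83.34), returning to the start.

; LightBurn 1.5.06
; GRBL device profile, absolute coords
G21
G90
G0 X335.14 Y75.36
M4 S310
G1 X294.13 Y66.19 F2724
G1 X306.70 Y106.29
G1 X335.14 Y75.36
M5
G0 X340.26 Y13.15
M4 S310
G1 X103.04 Y122.88 F2724
G1 X18.88 Y22.80
G1 X203.82 Y15.39
M5
G0 X8.66 Y83.34
M4 S310
G1 X150.85 Y83.34 F2724
G1 X150.85 Y50.12
G1 X8.66 Y50.12
G1 X8.66 Y83.34
M5
G0 X0.00 Y0.00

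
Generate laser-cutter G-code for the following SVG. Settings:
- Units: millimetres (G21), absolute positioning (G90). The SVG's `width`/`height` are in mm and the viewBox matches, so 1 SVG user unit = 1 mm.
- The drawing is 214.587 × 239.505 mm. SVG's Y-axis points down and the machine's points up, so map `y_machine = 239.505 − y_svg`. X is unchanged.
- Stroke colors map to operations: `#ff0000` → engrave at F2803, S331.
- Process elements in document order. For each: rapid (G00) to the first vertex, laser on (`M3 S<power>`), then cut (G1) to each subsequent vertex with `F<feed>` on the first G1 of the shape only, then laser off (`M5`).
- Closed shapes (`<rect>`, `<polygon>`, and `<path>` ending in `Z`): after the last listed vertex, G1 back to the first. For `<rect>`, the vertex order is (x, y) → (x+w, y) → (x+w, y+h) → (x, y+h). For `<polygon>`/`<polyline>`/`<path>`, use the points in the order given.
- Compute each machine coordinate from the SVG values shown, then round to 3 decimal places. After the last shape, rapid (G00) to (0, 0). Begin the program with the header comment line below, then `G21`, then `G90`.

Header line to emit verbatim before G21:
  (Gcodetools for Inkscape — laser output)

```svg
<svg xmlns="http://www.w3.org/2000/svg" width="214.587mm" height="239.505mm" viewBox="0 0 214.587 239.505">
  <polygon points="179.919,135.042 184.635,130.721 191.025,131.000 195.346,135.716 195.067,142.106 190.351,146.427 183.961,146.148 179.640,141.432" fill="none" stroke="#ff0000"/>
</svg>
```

(Gcodetools for Inkscape — laser output)
G21
G90
G00 X179.919 Y104.463
M3 S331
G1 X184.635 Y108.784 F2803
G1 X191.025 Y108.505
G1 X195.346 Y103.789
G1 X195.067 Y97.399
G1 X190.351 Y93.078
G1 X183.961 Y93.357
G1 X179.640 Y98.073
G1 X179.919 Y104.463
M5
G00 X0.000 Y0.000

Since the viewBox matches the mm dimensions, user units are millimetres directly. The only transform is the Y-flip y_m = 239.505 − y_svg.

Shape 1 is a regular polygon drawn with `<polygon>`. Its stroke #ff0000 means engrave at S331, F2803. After flipping Y the toolpath is (179.919,104.463) → (184.635,108.784) → (191.025,108.505) → (195.346,103.789) → (195.067,97.399) → (190.351,93.078) → (183.961,93.357) → (179.640,98.073) → (179.919,104.463), returning to the start.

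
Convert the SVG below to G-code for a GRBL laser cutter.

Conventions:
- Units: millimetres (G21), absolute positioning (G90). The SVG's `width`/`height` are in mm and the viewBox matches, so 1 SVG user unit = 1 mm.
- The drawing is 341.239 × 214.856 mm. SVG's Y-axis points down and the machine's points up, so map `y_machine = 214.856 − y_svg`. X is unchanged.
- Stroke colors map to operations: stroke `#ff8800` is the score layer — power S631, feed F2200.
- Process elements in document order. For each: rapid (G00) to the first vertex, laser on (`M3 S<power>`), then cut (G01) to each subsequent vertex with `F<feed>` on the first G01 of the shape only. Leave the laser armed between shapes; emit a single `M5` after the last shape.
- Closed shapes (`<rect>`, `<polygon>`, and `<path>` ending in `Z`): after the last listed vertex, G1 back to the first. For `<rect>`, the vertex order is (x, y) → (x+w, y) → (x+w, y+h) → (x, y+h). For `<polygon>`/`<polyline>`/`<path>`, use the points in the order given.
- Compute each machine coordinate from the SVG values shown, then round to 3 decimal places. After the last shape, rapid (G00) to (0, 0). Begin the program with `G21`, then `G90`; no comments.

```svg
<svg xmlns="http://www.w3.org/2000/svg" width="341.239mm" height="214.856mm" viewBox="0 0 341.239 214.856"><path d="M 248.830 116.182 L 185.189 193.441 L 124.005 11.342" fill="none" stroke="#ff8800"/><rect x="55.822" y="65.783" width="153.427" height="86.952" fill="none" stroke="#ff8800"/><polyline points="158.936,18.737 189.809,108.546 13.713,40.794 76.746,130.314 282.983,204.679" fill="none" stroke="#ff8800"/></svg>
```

Since the viewBox matches the mm dimensions, user units are millimetres directly. The only transform is the Y-flip y_m = 214.856 − y_svg.

Shape 1 is a open polyline drawn with `<path>`. Its stroke #ff8800 means score at S631, F2200. After flipping Y the toolpath is (248.830,98.674) → (185.189,21.415) → (124.005,203.514).

Shape 2 is a rectangle drawn with `<rect>`. Its stroke #ff8800 means score at S631, F2200. After flipping Y the toolpath is (55.822,149.073) → (209.249,149.073) → (209.249,62.121) → (55.822,62.121) → (55.822,149.073), returning to the start.

Shape 3 is a open polyline drawn with `<polyline>`. Its stroke #ff8800 means score at S631, F2200. After flipping Y the toolpath is (158.936,196.119) → (189.809,106.310) → (13.713,174.062) → (76.746,84.542) → (282.983,10.177).

G21
G90
G00 X248.830 Y98.674
M3 S631
G01 X185.189 Y21.415 F2200
G01 X124.005 Y203.514
G00 X55.822 Y149.073
M3 S631
G01 X209.249 Y149.073 F2200
G01 X209.249 Y62.121
G01 X55.822 Y62.121
G01 X55.822 Y149.073
G00 X158.936 Y196.119
M3 S631
G01 X189.809 Y106.310 F2200
G01 X13.713 Y174.062
G01 X76.746 Y84.542
G01 X282.983 Y10.177
M5
G00 X0.000 Y0.000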